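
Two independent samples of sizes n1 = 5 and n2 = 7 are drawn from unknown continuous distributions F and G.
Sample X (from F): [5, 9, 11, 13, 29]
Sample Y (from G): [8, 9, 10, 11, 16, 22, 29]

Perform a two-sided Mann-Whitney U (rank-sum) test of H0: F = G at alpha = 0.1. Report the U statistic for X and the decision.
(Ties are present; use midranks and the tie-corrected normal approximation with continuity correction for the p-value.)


Step 1: Combine and sort all 12 observations; assign midranks.
sorted (value, group): (5,X), (8,Y), (9,X), (9,Y), (10,Y), (11,X), (11,Y), (13,X), (16,Y), (22,Y), (29,X), (29,Y)
ranks: 5->1, 8->2, 9->3.5, 9->3.5, 10->5, 11->6.5, 11->6.5, 13->8, 16->9, 22->10, 29->11.5, 29->11.5
Step 2: Rank sum for X: R1 = 1 + 3.5 + 6.5 + 8 + 11.5 = 30.5.
Step 3: U_X = R1 - n1(n1+1)/2 = 30.5 - 5*6/2 = 30.5 - 15 = 15.5.
       U_Y = n1*n2 - U_X = 35 - 15.5 = 19.5.
Step 4: Ties are present, so use the tie-corrected normal approximation (with continuity correction) for the p-value.
Step 5: p-value = 0.806544; compare to alpha = 0.1. fail to reject H0.

U_X = 15.5, p = 0.806544, fail to reject H0 at alpha = 0.1.


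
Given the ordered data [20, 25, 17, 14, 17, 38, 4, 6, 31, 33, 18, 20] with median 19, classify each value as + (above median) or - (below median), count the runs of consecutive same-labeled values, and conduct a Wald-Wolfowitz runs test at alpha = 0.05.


Step 1: Compute median = 19; label A = above, B = below.
Labels in order: AABBBABBAABA  (n_A = 6, n_B = 6)
Step 2: Count runs R = 7.
Step 3: Under H0 (random ordering), E[R] = 2*n_A*n_B/(n_A+n_B) + 1 = 2*6*6/12 + 1 = 7.0000.
        Var[R] = 2*n_A*n_B*(2*n_A*n_B - n_A - n_B) / ((n_A+n_B)^2 * (n_A+n_B-1)) = 4320/1584 = 2.7273.
        SD[R] = 1.6514.
Step 4: R = E[R], so z = 0 with no continuity correction.
Step 5: Two-sided p-value via normal approximation = 2*(1 - Phi(|z|)) = 1.000000.
Step 6: alpha = 0.05. fail to reject H0.

R = 7, z = 0.0000, p = 1.000000, fail to reject H0.


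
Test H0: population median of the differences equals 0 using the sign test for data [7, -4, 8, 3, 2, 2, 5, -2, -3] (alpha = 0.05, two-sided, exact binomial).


Step 1: Discard zero differences. Original n = 9; n_eff = number of nonzero differences = 9.
Nonzero differences (with sign): +7, -4, +8, +3, +2, +2, +5, -2, -3
Step 2: Count signs: positive = 6, negative = 3.
Step 3: Under H0: P(positive) = 0.5, so the number of positives S ~ Bin(9, 0.5).
Step 4: Two-sided exact p-value = sum of Bin(9,0.5) probabilities at or below the observed probability = 0.507812.
Step 5: alpha = 0.05. fail to reject H0.

n_eff = 9, pos = 6, neg = 3, p = 0.507812, fail to reject H0.


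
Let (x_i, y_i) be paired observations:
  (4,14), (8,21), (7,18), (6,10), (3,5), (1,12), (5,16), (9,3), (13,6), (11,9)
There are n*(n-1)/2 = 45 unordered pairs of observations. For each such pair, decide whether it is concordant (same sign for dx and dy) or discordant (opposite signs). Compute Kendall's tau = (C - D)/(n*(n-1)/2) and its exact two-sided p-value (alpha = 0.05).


Step 1: Enumerate the 45 unordered pairs (i,j) with i<j and classify each by sign(x_j-x_i) * sign(y_j-y_i).
  (1,2):dx=+4,dy=+7->C; (1,3):dx=+3,dy=+4->C; (1,4):dx=+2,dy=-4->D; (1,5):dx=-1,dy=-9->C
  (1,6):dx=-3,dy=-2->C; (1,7):dx=+1,dy=+2->C; (1,8):dx=+5,dy=-11->D; (1,9):dx=+9,dy=-8->D
  (1,10):dx=+7,dy=-5->D; (2,3):dx=-1,dy=-3->C; (2,4):dx=-2,dy=-11->C; (2,5):dx=-5,dy=-16->C
  (2,6):dx=-7,dy=-9->C; (2,7):dx=-3,dy=-5->C; (2,8):dx=+1,dy=-18->D; (2,9):dx=+5,dy=-15->D
  (2,10):dx=+3,dy=-12->D; (3,4):dx=-1,dy=-8->C; (3,5):dx=-4,dy=-13->C; (3,6):dx=-6,dy=-6->C
  (3,7):dx=-2,dy=-2->C; (3,8):dx=+2,dy=-15->D; (3,9):dx=+6,dy=-12->D; (3,10):dx=+4,dy=-9->D
  (4,5):dx=-3,dy=-5->C; (4,6):dx=-5,dy=+2->D; (4,7):dx=-1,dy=+6->D; (4,8):dx=+3,dy=-7->D
  (4,9):dx=+7,dy=-4->D; (4,10):dx=+5,dy=-1->D; (5,6):dx=-2,dy=+7->D; (5,7):dx=+2,dy=+11->C
  (5,8):dx=+6,dy=-2->D; (5,9):dx=+10,dy=+1->C; (5,10):dx=+8,dy=+4->C; (6,7):dx=+4,dy=+4->C
  (6,8):dx=+8,dy=-9->D; (6,9):dx=+12,dy=-6->D; (6,10):dx=+10,dy=-3->D; (7,8):dx=+4,dy=-13->D
  (7,9):dx=+8,dy=-10->D; (7,10):dx=+6,dy=-7->D; (8,9):dx=+4,dy=+3->C; (8,10):dx=+2,dy=+6->C
  (9,10):dx=-2,dy=+3->D
Step 2: C = 21, D = 24, total pairs = 45.
Step 3: tau = (C - D)/(n(n-1)/2) = (21 - 24)/45 = -0.066667.
Step 4: Exact two-sided p-value (enumerate n! = 3628800 permutations of y under H0): p = 0.861801.
Step 5: alpha = 0.05. fail to reject H0.

tau_b = -0.0667 (C=21, D=24), p = 0.861801, fail to reject H0.


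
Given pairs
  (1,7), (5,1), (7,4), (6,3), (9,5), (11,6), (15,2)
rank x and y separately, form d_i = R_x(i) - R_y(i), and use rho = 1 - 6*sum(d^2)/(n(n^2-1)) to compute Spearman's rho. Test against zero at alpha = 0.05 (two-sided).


Step 1: Rank x and y separately (midranks; no ties here).
rank(x): 1->1, 5->2, 7->4, 6->3, 9->5, 11->6, 15->7
rank(y): 7->7, 1->1, 4->4, 3->3, 5->5, 6->6, 2->2
Step 2: d_i = R_x(i) - R_y(i); compute d_i^2.
  (1-7)^2=36, (2-1)^2=1, (4-4)^2=0, (3-3)^2=0, (5-5)^2=0, (6-6)^2=0, (7-2)^2=25
sum(d^2) = 62.
Step 3: rho = 1 - 6*62 / (7*(7^2 - 1)) = 1 - 372/336 = -0.107143.
Step 4: Under H0, t = rho * sqrt((n-2)/(1-rho^2)) = -0.2410 ~ t(5).
Step 5: Two-sided p-value from the t-distribution with 5 df = 0.819151.
Step 6: alpha = 0.05. fail to reject H0.

rho = -0.1071, p = 0.819151, fail to reject H0 at alpha = 0.05.


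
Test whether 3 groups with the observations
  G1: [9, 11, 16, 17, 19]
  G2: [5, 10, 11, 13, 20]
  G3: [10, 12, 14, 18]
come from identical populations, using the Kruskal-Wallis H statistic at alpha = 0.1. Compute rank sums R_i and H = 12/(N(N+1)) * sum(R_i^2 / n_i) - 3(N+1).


Step 1: Combine all N = 14 observations and assign midranks.
sorted (value, group, rank): (5,G2,1), (9,G1,2), (10,G2,3.5), (10,G3,3.5), (11,G1,5.5), (11,G2,5.5), (12,G3,7), (13,G2,8), (14,G3,9), (16,G1,10), (17,G1,11), (18,G3,12), (19,G1,13), (20,G2,14)
Step 2: Sum ranks within each group.
R_1 = 41.5 (n_1 = 5)
R_2 = 32 (n_2 = 5)
R_3 = 31.5 (n_3 = 4)
Step 3: H = 12/(N(N+1)) * sum(R_i^2/n_i) - 3(N+1)
     = 12/(14*15) * (41.5^2/5 + 32^2/5 + 31.5^2/4) - 3*15
     = 0.057143 * 797.312 - 45
     = 0.560714.
Step 4: Ties present; correction factor C = 1 - 12/(14^3 - 14) = 0.995604. Corrected H = 0.560714 / 0.995604 = 0.563190.
Step 5: Under H0, H ~ chi^2(2); p-value = 0.754579.
Step 6: alpha = 0.1. fail to reject H0.

H = 0.5632, df = 2, p = 0.754579, fail to reject H0.


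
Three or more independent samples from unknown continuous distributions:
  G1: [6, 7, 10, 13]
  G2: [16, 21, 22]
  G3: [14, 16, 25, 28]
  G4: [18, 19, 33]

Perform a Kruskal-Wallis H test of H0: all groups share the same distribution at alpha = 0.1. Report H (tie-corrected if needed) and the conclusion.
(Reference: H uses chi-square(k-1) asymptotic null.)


Step 1: Combine all N = 14 observations and assign midranks.
sorted (value, group, rank): (6,G1,1), (7,G1,2), (10,G1,3), (13,G1,4), (14,G3,5), (16,G2,6.5), (16,G3,6.5), (18,G4,8), (19,G4,9), (21,G2,10), (22,G2,11), (25,G3,12), (28,G3,13), (33,G4,14)
Step 2: Sum ranks within each group.
R_1 = 10 (n_1 = 4)
R_2 = 27.5 (n_2 = 3)
R_3 = 36.5 (n_3 = 4)
R_4 = 31 (n_4 = 3)
Step 3: H = 12/(N(N+1)) * sum(R_i^2/n_i) - 3(N+1)
     = 12/(14*15) * (10^2/4 + 27.5^2/3 + 36.5^2/4 + 31^2/3) - 3*15
     = 0.057143 * 930.479 - 45
     = 8.170238.
Step 4: Ties present; correction factor C = 1 - 6/(14^3 - 14) = 0.997802. Corrected H = 8.170238 / 0.997802 = 8.188234.
Step 5: Under H0, H ~ chi^2(3); p-value = 0.042278.
Step 6: alpha = 0.1. reject H0.

H = 8.1882, df = 3, p = 0.042278, reject H0.


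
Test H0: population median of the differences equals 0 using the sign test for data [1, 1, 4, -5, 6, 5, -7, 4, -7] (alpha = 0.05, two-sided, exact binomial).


Step 1: Discard zero differences. Original n = 9; n_eff = number of nonzero differences = 9.
Nonzero differences (with sign): +1, +1, +4, -5, +6, +5, -7, +4, -7
Step 2: Count signs: positive = 6, negative = 3.
Step 3: Under H0: P(positive) = 0.5, so the number of positives S ~ Bin(9, 0.5).
Step 4: Two-sided exact p-value = sum of Bin(9,0.5) probabilities at or below the observed probability = 0.507812.
Step 5: alpha = 0.05. fail to reject H0.

n_eff = 9, pos = 6, neg = 3, p = 0.507812, fail to reject H0.


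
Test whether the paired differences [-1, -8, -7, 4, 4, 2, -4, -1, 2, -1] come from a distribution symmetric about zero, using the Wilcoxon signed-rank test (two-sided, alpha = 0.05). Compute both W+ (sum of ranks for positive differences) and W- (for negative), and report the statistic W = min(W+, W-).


Step 1: Drop any zero differences (none here) and take |d_i|.
|d| = [1, 8, 7, 4, 4, 2, 4, 1, 2, 1]
Step 2: Midrank |d_i| (ties get averaged ranks).
ranks: |1|->2, |8|->10, |7|->9, |4|->7, |4|->7, |2|->4.5, |4|->7, |1|->2, |2|->4.5, |1|->2
Step 3: Attach original signs; sum ranks with positive sign and with negative sign.
W+ = 7 + 7 + 4.5 + 4.5 = 23
W- = 2 + 10 + 9 + 7 + 2 + 2 = 32
(Check: W+ + W- = 55 should equal n(n+1)/2 = 55.)
Step 4: Test statistic W = min(W+, W-) = 23.
Step 5: Ties in |d|, so use the tie-corrected normal approximation.
        E[W] = n(n+1)/4 = 10*11/4 = 27.5.
        Tie groups: |d|=1 (t=3), |d|=2 (t=2), |d|=4 (t=3); sum(t^3 - t) = 54.
        Var[W] = n(n+1)(2n+1)/24 - sum(t^3-t)/48 = 2310/24 - 54/48 = 95.125.
        z = (W - E[W]) / sqrt(Var[W]) = (23 - 27.5) / 9.7532 = -0.4614.
        Two-sided p = 2*Phi(z) = 0.644521.
Step 6: alpha = 0.05. fail to reject H0.

W+ = 23, W- = 32, W = min = 23, p = 0.644521, fail to reject H0.


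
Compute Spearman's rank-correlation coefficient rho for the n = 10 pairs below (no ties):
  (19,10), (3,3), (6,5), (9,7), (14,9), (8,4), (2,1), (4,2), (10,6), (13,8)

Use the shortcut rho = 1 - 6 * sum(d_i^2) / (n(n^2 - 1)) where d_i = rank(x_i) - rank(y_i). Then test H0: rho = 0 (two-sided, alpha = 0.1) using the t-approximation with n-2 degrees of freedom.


Step 1: Rank x and y separately (midranks; no ties here).
rank(x): 19->10, 3->2, 6->4, 9->6, 14->9, 8->5, 2->1, 4->3, 10->7, 13->8
rank(y): 10->10, 3->3, 5->5, 7->7, 9->9, 4->4, 1->1, 2->2, 6->6, 8->8
Step 2: d_i = R_x(i) - R_y(i); compute d_i^2.
  (10-10)^2=0, (2-3)^2=1, (4-5)^2=1, (6-7)^2=1, (9-9)^2=0, (5-4)^2=1, (1-1)^2=0, (3-2)^2=1, (7-6)^2=1, (8-8)^2=0
sum(d^2) = 6.
Step 3: rho = 1 - 6*6 / (10*(10^2 - 1)) = 1 - 36/990 = 0.963636.
Step 4: Under H0, t = rho * sqrt((n-2)/(1-rho^2)) = 10.1999 ~ t(8).
Step 5: Two-sided p-value from the t-distribution with 8 df = 0.000007.
Step 6: alpha = 0.1. reject H0.

rho = 0.9636, p = 0.000007, reject H0 at alpha = 0.1.


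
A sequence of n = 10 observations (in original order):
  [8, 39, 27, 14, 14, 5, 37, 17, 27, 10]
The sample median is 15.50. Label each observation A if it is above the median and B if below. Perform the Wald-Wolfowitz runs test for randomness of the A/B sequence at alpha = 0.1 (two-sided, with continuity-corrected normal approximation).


Step 1: Compute median = 15.50; label A = above, B = below.
Labels in order: BAABBBAAAB  (n_A = 5, n_B = 5)
Step 2: Count runs R = 5.
Step 3: Under H0 (random ordering), E[R] = 2*n_A*n_B/(n_A+n_B) + 1 = 2*5*5/10 + 1 = 6.0000.
        Var[R] = 2*n_A*n_B*(2*n_A*n_B - n_A - n_B) / ((n_A+n_B)^2 * (n_A+n_B-1)) = 2000/900 = 2.2222.
        SD[R] = 1.4907.
Step 4: Continuity-corrected z = (R + 0.5 - E[R]) / SD[R] = (5 + 0.5 - 6.0000) / 1.4907 = -0.3354.
Step 5: Two-sided p-value via normal approximation = 2*(1 - Phi(|z|)) = 0.737316.
Step 6: alpha = 0.1. fail to reject H0.

R = 5, z = -0.3354, p = 0.737316, fail to reject H0.


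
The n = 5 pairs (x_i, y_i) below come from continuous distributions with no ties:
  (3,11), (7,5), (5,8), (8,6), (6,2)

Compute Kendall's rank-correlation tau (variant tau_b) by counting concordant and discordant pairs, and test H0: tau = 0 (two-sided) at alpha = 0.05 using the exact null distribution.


Step 1: Enumerate the 10 unordered pairs (i,j) with i<j and classify each by sign(x_j-x_i) * sign(y_j-y_i).
  (1,2):dx=+4,dy=-6->D; (1,3):dx=+2,dy=-3->D; (1,4):dx=+5,dy=-5->D; (1,5):dx=+3,dy=-9->D
  (2,3):dx=-2,dy=+3->D; (2,4):dx=+1,dy=+1->C; (2,5):dx=-1,dy=-3->C; (3,4):dx=+3,dy=-2->D
  (3,5):dx=+1,dy=-6->D; (4,5):dx=-2,dy=-4->C
Step 2: C = 3, D = 7, total pairs = 10.
Step 3: tau = (C - D)/(n(n-1)/2) = (3 - 7)/10 = -0.400000.
Step 4: Exact two-sided p-value (enumerate n! = 120 permutations of y under H0): p = 0.483333.
Step 5: alpha = 0.05. fail to reject H0.

tau_b = -0.4000 (C=3, D=7), p = 0.483333, fail to reject H0.


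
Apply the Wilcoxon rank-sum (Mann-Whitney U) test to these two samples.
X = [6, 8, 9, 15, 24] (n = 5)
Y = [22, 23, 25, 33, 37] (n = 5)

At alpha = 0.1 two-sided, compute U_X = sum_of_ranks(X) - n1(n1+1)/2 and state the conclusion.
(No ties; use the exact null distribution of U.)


Step 1: Combine and sort all 10 observations; assign midranks.
sorted (value, group): (6,X), (8,X), (9,X), (15,X), (22,Y), (23,Y), (24,X), (25,Y), (33,Y), (37,Y)
ranks: 6->1, 8->2, 9->3, 15->4, 22->5, 23->6, 24->7, 25->8, 33->9, 37->10
Step 2: Rank sum for X: R1 = 1 + 2 + 3 + 4 + 7 = 17.
Step 3: U_X = R1 - n1(n1+1)/2 = 17 - 5*6/2 = 17 - 15 = 2.
       U_Y = n1*n2 - U_X = 25 - 2 = 23.
Step 4: No ties, so the exact null distribution of U (based on enumerating the C(10,5) = 252 equally likely rank assignments) gives the two-sided p-value.
Step 5: p-value = 0.031746; compare to alpha = 0.1. reject H0.

U_X = 2, p = 0.031746, reject H0 at alpha = 0.1.


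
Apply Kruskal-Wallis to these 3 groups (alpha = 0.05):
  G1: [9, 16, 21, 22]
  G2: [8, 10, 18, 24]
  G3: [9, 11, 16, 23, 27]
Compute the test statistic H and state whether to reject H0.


Step 1: Combine all N = 13 observations and assign midranks.
sorted (value, group, rank): (8,G2,1), (9,G1,2.5), (9,G3,2.5), (10,G2,4), (11,G3,5), (16,G1,6.5), (16,G3,6.5), (18,G2,8), (21,G1,9), (22,G1,10), (23,G3,11), (24,G2,12), (27,G3,13)
Step 2: Sum ranks within each group.
R_1 = 28 (n_1 = 4)
R_2 = 25 (n_2 = 4)
R_3 = 38 (n_3 = 5)
Step 3: H = 12/(N(N+1)) * sum(R_i^2/n_i) - 3(N+1)
     = 12/(13*14) * (28^2/4 + 25^2/4 + 38^2/5) - 3*14
     = 0.065934 * 641.05 - 42
     = 0.267033.
Step 4: Ties present; correction factor C = 1 - 12/(13^3 - 13) = 0.994505. Corrected H = 0.267033 / 0.994505 = 0.268508.
Step 5: Under H0, H ~ chi^2(2); p-value = 0.874368.
Step 6: alpha = 0.05. fail to reject H0.

H = 0.2685, df = 2, p = 0.874368, fail to reject H0.


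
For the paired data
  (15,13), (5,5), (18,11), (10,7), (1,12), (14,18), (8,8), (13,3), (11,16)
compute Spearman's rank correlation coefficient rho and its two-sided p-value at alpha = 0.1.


Step 1: Rank x and y separately (midranks; no ties here).
rank(x): 15->8, 5->2, 18->9, 10->4, 1->1, 14->7, 8->3, 13->6, 11->5
rank(y): 13->7, 5->2, 11->5, 7->3, 12->6, 18->9, 8->4, 3->1, 16->8
Step 2: d_i = R_x(i) - R_y(i); compute d_i^2.
  (8-7)^2=1, (2-2)^2=0, (9-5)^2=16, (4-3)^2=1, (1-6)^2=25, (7-9)^2=4, (3-4)^2=1, (6-1)^2=25, (5-8)^2=9
sum(d^2) = 82.
Step 3: rho = 1 - 6*82 / (9*(9^2 - 1)) = 1 - 492/720 = 0.316667.
Step 4: Under H0, t = rho * sqrt((n-2)/(1-rho^2)) = 0.8833 ~ t(7).
Step 5: Two-sided p-value from the t-distribution with 7 df = 0.406397.
Step 6: alpha = 0.1. fail to reject H0.

rho = 0.3167, p = 0.406397, fail to reject H0 at alpha = 0.1.


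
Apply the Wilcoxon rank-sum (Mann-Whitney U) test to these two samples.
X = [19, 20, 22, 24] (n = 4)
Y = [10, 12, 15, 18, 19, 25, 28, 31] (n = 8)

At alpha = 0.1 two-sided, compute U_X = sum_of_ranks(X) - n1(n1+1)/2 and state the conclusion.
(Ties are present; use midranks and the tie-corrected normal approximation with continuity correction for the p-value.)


Step 1: Combine and sort all 12 observations; assign midranks.
sorted (value, group): (10,Y), (12,Y), (15,Y), (18,Y), (19,X), (19,Y), (20,X), (22,X), (24,X), (25,Y), (28,Y), (31,Y)
ranks: 10->1, 12->2, 15->3, 18->4, 19->5.5, 19->5.5, 20->7, 22->8, 24->9, 25->10, 28->11, 31->12
Step 2: Rank sum for X: R1 = 5.5 + 7 + 8 + 9 = 29.5.
Step 3: U_X = R1 - n1(n1+1)/2 = 29.5 - 4*5/2 = 29.5 - 10 = 19.5.
       U_Y = n1*n2 - U_X = 32 - 19.5 = 12.5.
Step 4: Ties are present, so use the tie-corrected normal approximation (with continuity correction) for the p-value.
Step 5: p-value = 0.609759; compare to alpha = 0.1. fail to reject H0.

U_X = 19.5, p = 0.609759, fail to reject H0 at alpha = 0.1.


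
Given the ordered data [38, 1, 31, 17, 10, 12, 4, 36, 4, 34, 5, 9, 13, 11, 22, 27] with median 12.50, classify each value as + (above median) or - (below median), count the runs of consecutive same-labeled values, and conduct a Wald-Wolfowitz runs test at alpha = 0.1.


Step 1: Compute median = 12.50; label A = above, B = below.
Labels in order: ABAABBBABABBABAA  (n_A = 8, n_B = 8)
Step 2: Count runs R = 11.
Step 3: Under H0 (random ordering), E[R] = 2*n_A*n_B/(n_A+n_B) + 1 = 2*8*8/16 + 1 = 9.0000.
        Var[R] = 2*n_A*n_B*(2*n_A*n_B - n_A - n_B) / ((n_A+n_B)^2 * (n_A+n_B-1)) = 14336/3840 = 3.7333.
        SD[R] = 1.9322.
Step 4: Continuity-corrected z = (R - 0.5 - E[R]) / SD[R] = (11 - 0.5 - 9.0000) / 1.9322 = 0.7763.
Step 5: Two-sided p-value via normal approximation = 2*(1 - Phi(|z|)) = 0.437558.
Step 6: alpha = 0.1. fail to reject H0.

R = 11, z = 0.7763, p = 0.437558, fail to reject H0.


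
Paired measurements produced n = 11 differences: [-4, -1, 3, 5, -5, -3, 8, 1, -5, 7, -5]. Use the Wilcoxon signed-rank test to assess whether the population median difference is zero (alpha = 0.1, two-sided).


Step 1: Drop any zero differences (none here) and take |d_i|.
|d| = [4, 1, 3, 5, 5, 3, 8, 1, 5, 7, 5]
Step 2: Midrank |d_i| (ties get averaged ranks).
ranks: |4|->5, |1|->1.5, |3|->3.5, |5|->7.5, |5|->7.5, |3|->3.5, |8|->11, |1|->1.5, |5|->7.5, |7|->10, |5|->7.5
Step 3: Attach original signs; sum ranks with positive sign and with negative sign.
W+ = 3.5 + 7.5 + 11 + 1.5 + 10 = 33.5
W- = 5 + 1.5 + 7.5 + 3.5 + 7.5 + 7.5 = 32.5
(Check: W+ + W- = 66 should equal n(n+1)/2 = 66.)
Step 4: Test statistic W = min(W+, W-) = 32.5.
Step 5: Ties in |d|, so use the tie-corrected normal approximation.
        E[W] = n(n+1)/4 = 11*12/4 = 33.
        Tie groups: |d|=1 (t=2), |d|=3 (t=2), |d|=5 (t=4); sum(t^3 - t) = 72.
        Var[W] = n(n+1)(2n+1)/24 - sum(t^3-t)/48 = 3036/24 - 72/48 = 125.
        z = (W - E[W]) / sqrt(Var[W]) = (32.5 - 33) / 11.1803 = -0.0447.
        Two-sided p = 2*Phi(z) = 0.964329.
Step 6: alpha = 0.1. fail to reject H0.

W+ = 33.5, W- = 32.5, W = min = 32.5, p = 0.964329, fail to reject H0.


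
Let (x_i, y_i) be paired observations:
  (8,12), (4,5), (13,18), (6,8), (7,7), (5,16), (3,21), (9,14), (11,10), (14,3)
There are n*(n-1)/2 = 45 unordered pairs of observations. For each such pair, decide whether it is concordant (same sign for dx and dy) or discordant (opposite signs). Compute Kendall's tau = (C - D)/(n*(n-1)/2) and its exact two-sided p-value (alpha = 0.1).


Step 1: Enumerate the 45 unordered pairs (i,j) with i<j and classify each by sign(x_j-x_i) * sign(y_j-y_i).
  (1,2):dx=-4,dy=-7->C; (1,3):dx=+5,dy=+6->C; (1,4):dx=-2,dy=-4->C; (1,5):dx=-1,dy=-5->C
  (1,6):dx=-3,dy=+4->D; (1,7):dx=-5,dy=+9->D; (1,8):dx=+1,dy=+2->C; (1,9):dx=+3,dy=-2->D
  (1,10):dx=+6,dy=-9->D; (2,3):dx=+9,dy=+13->C; (2,4):dx=+2,dy=+3->C; (2,5):dx=+3,dy=+2->C
  (2,6):dx=+1,dy=+11->C; (2,7):dx=-1,dy=+16->D; (2,8):dx=+5,dy=+9->C; (2,9):dx=+7,dy=+5->C
  (2,10):dx=+10,dy=-2->D; (3,4):dx=-7,dy=-10->C; (3,5):dx=-6,dy=-11->C; (3,6):dx=-8,dy=-2->C
  (3,7):dx=-10,dy=+3->D; (3,8):dx=-4,dy=-4->C; (3,9):dx=-2,dy=-8->C; (3,10):dx=+1,dy=-15->D
  (4,5):dx=+1,dy=-1->D; (4,6):dx=-1,dy=+8->D; (4,7):dx=-3,dy=+13->D; (4,8):dx=+3,dy=+6->C
  (4,9):dx=+5,dy=+2->C; (4,10):dx=+8,dy=-5->D; (5,6):dx=-2,dy=+9->D; (5,7):dx=-4,dy=+14->D
  (5,8):dx=+2,dy=+7->C; (5,9):dx=+4,dy=+3->C; (5,10):dx=+7,dy=-4->D; (6,7):dx=-2,dy=+5->D
  (6,8):dx=+4,dy=-2->D; (6,9):dx=+6,dy=-6->D; (6,10):dx=+9,dy=-13->D; (7,8):dx=+6,dy=-7->D
  (7,9):dx=+8,dy=-11->D; (7,10):dx=+11,dy=-18->D; (8,9):dx=+2,dy=-4->D; (8,10):dx=+5,dy=-11->D
  (9,10):dx=+3,dy=-7->D
Step 2: C = 20, D = 25, total pairs = 45.
Step 3: tau = (C - D)/(n(n-1)/2) = (20 - 25)/45 = -0.111111.
Step 4: Exact two-sided p-value (enumerate n! = 3628800 permutations of y under H0): p = 0.727490.
Step 5: alpha = 0.1. fail to reject H0.

tau_b = -0.1111 (C=20, D=25), p = 0.727490, fail to reject H0.


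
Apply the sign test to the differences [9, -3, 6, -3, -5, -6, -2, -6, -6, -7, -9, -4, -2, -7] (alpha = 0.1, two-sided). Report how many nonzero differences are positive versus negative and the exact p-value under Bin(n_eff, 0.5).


Step 1: Discard zero differences. Original n = 14; n_eff = number of nonzero differences = 14.
Nonzero differences (with sign): +9, -3, +6, -3, -5, -6, -2, -6, -6, -7, -9, -4, -2, -7
Step 2: Count signs: positive = 2, negative = 12.
Step 3: Under H0: P(positive) = 0.5, so the number of positives S ~ Bin(14, 0.5).
Step 4: Two-sided exact p-value = sum of Bin(14,0.5) probabilities at or below the observed probability = 0.012939.
Step 5: alpha = 0.1. reject H0.

n_eff = 14, pos = 2, neg = 12, p = 0.012939, reject H0.


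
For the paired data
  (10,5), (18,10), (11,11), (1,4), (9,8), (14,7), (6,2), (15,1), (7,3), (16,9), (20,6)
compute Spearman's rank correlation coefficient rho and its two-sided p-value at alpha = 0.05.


Step 1: Rank x and y separately (midranks; no ties here).
rank(x): 10->5, 18->10, 11->6, 1->1, 9->4, 14->7, 6->2, 15->8, 7->3, 16->9, 20->11
rank(y): 5->5, 10->10, 11->11, 4->4, 8->8, 7->7, 2->2, 1->1, 3->3, 9->9, 6->6
Step 2: d_i = R_x(i) - R_y(i); compute d_i^2.
  (5-5)^2=0, (10-10)^2=0, (6-11)^2=25, (1-4)^2=9, (4-8)^2=16, (7-7)^2=0, (2-2)^2=0, (8-1)^2=49, (3-3)^2=0, (9-9)^2=0, (11-6)^2=25
sum(d^2) = 124.
Step 3: rho = 1 - 6*124 / (11*(11^2 - 1)) = 1 - 744/1320 = 0.436364.
Step 4: Under H0, t = rho * sqrt((n-2)/(1-rho^2)) = 1.4549 ~ t(9).
Step 5: Two-sided p-value from the t-distribution with 9 df = 0.179665.
Step 6: alpha = 0.05. fail to reject H0.

rho = 0.4364, p = 0.179665, fail to reject H0 at alpha = 0.05.


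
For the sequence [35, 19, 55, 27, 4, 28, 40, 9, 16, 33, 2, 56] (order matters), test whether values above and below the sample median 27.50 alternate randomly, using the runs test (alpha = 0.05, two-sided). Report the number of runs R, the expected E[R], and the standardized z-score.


Step 1: Compute median = 27.50; label A = above, B = below.
Labels in order: ABABBAABBABA  (n_A = 6, n_B = 6)
Step 2: Count runs R = 9.
Step 3: Under H0 (random ordering), E[R] = 2*n_A*n_B/(n_A+n_B) + 1 = 2*6*6/12 + 1 = 7.0000.
        Var[R] = 2*n_A*n_B*(2*n_A*n_B - n_A - n_B) / ((n_A+n_B)^2 * (n_A+n_B-1)) = 4320/1584 = 2.7273.
        SD[R] = 1.6514.
Step 4: Continuity-corrected z = (R - 0.5 - E[R]) / SD[R] = (9 - 0.5 - 7.0000) / 1.6514 = 0.9083.
Step 5: Two-sided p-value via normal approximation = 2*(1 - Phi(|z|)) = 0.363722.
Step 6: alpha = 0.05. fail to reject H0.

R = 9, z = 0.9083, p = 0.363722, fail to reject H0.


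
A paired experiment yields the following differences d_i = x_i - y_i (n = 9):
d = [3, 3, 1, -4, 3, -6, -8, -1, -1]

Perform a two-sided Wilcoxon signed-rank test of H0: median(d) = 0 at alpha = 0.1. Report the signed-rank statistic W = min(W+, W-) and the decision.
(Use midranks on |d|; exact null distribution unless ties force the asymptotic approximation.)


Step 1: Drop any zero differences (none here) and take |d_i|.
|d| = [3, 3, 1, 4, 3, 6, 8, 1, 1]
Step 2: Midrank |d_i| (ties get averaged ranks).
ranks: |3|->5, |3|->5, |1|->2, |4|->7, |3|->5, |6|->8, |8|->9, |1|->2, |1|->2
Step 3: Attach original signs; sum ranks with positive sign and with negative sign.
W+ = 5 + 5 + 2 + 5 = 17
W- = 7 + 8 + 9 + 2 + 2 = 28
(Check: W+ + W- = 45 should equal n(n+1)/2 = 45.)
Step 4: Test statistic W = min(W+, W-) = 17.
Step 5: Ties in |d|, so use the tie-corrected normal approximation.
        E[W] = n(n+1)/4 = 9*10/4 = 22.5.
        Tie groups: |d|=1 (t=3), |d|=3 (t=3); sum(t^3 - t) = 48.
        Var[W] = n(n+1)(2n+1)/24 - sum(t^3-t)/48 = 1710/24 - 48/48 = 70.25.
        z = (W - E[W]) / sqrt(Var[W]) = (17 - 22.5) / 8.3815 = -0.6562.
        Two-sided p = 2*Phi(z) = 0.511692.
Step 6: alpha = 0.1. fail to reject H0.

W+ = 17, W- = 28, W = min = 17, p = 0.511692, fail to reject H0.


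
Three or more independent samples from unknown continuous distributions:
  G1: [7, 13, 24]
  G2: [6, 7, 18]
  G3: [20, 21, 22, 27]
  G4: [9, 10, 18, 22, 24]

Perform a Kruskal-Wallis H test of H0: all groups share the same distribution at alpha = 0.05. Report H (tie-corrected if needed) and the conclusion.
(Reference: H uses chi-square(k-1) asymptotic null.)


Step 1: Combine all N = 15 observations and assign midranks.
sorted (value, group, rank): (6,G2,1), (7,G1,2.5), (7,G2,2.5), (9,G4,4), (10,G4,5), (13,G1,6), (18,G2,7.5), (18,G4,7.5), (20,G3,9), (21,G3,10), (22,G3,11.5), (22,G4,11.5), (24,G1,13.5), (24,G4,13.5), (27,G3,15)
Step 2: Sum ranks within each group.
R_1 = 22 (n_1 = 3)
R_2 = 11 (n_2 = 3)
R_3 = 45.5 (n_3 = 4)
R_4 = 41.5 (n_4 = 5)
Step 3: H = 12/(N(N+1)) * sum(R_i^2/n_i) - 3(N+1)
     = 12/(15*16) * (22^2/3 + 11^2/3 + 45.5^2/4 + 41.5^2/5) - 3*16
     = 0.050000 * 1063.68 - 48
     = 5.183958.
Step 4: Ties present; correction factor C = 1 - 24/(15^3 - 15) = 0.992857. Corrected H = 5.183958 / 0.992857 = 5.221253.
Step 5: Under H0, H ~ chi^2(3); p-value = 0.156295.
Step 6: alpha = 0.05. fail to reject H0.

H = 5.2213, df = 3, p = 0.156295, fail to reject H0.


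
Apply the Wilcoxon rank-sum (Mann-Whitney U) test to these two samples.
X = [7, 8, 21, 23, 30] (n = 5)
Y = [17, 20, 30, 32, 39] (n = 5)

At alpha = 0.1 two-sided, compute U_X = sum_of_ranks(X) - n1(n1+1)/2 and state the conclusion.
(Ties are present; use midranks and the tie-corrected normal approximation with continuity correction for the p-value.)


Step 1: Combine and sort all 10 observations; assign midranks.
sorted (value, group): (7,X), (8,X), (17,Y), (20,Y), (21,X), (23,X), (30,X), (30,Y), (32,Y), (39,Y)
ranks: 7->1, 8->2, 17->3, 20->4, 21->5, 23->6, 30->7.5, 30->7.5, 32->9, 39->10
Step 2: Rank sum for X: R1 = 1 + 2 + 5 + 6 + 7.5 = 21.5.
Step 3: U_X = R1 - n1(n1+1)/2 = 21.5 - 5*6/2 = 21.5 - 15 = 6.5.
       U_Y = n1*n2 - U_X = 25 - 6.5 = 18.5.
Step 4: Ties are present, so use the tie-corrected normal approximation (with continuity correction) for the p-value.
Step 5: p-value = 0.249153; compare to alpha = 0.1. fail to reject H0.

U_X = 6.5, p = 0.249153, fail to reject H0 at alpha = 0.1.


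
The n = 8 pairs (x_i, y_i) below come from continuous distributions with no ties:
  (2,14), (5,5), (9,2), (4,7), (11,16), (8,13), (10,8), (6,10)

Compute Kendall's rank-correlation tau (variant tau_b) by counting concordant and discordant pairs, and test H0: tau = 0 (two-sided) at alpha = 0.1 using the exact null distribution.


Step 1: Enumerate the 28 unordered pairs (i,j) with i<j and classify each by sign(x_j-x_i) * sign(y_j-y_i).
  (1,2):dx=+3,dy=-9->D; (1,3):dx=+7,dy=-12->D; (1,4):dx=+2,dy=-7->D; (1,5):dx=+9,dy=+2->C
  (1,6):dx=+6,dy=-1->D; (1,7):dx=+8,dy=-6->D; (1,8):dx=+4,dy=-4->D; (2,3):dx=+4,dy=-3->D
  (2,4):dx=-1,dy=+2->D; (2,5):dx=+6,dy=+11->C; (2,6):dx=+3,dy=+8->C; (2,7):dx=+5,dy=+3->C
  (2,8):dx=+1,dy=+5->C; (3,4):dx=-5,dy=+5->D; (3,5):dx=+2,dy=+14->C; (3,6):dx=-1,dy=+11->D
  (3,7):dx=+1,dy=+6->C; (3,8):dx=-3,dy=+8->D; (4,5):dx=+7,dy=+9->C; (4,6):dx=+4,dy=+6->C
  (4,7):dx=+6,dy=+1->C; (4,8):dx=+2,dy=+3->C; (5,6):dx=-3,dy=-3->C; (5,7):dx=-1,dy=-8->C
  (5,8):dx=-5,dy=-6->C; (6,7):dx=+2,dy=-5->D; (6,8):dx=-2,dy=-3->C; (7,8):dx=-4,dy=+2->D
Step 2: C = 15, D = 13, total pairs = 28.
Step 3: tau = (C - D)/(n(n-1)/2) = (15 - 13)/28 = 0.071429.
Step 4: Exact two-sided p-value (enumerate n! = 40320 permutations of y under H0): p = 0.904861.
Step 5: alpha = 0.1. fail to reject H0.

tau_b = 0.0714 (C=15, D=13), p = 0.904861, fail to reject H0.


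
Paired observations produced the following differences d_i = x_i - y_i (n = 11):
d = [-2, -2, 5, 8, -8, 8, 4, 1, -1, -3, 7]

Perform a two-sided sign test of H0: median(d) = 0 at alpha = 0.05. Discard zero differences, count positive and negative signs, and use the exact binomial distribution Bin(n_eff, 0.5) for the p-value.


Step 1: Discard zero differences. Original n = 11; n_eff = number of nonzero differences = 11.
Nonzero differences (with sign): -2, -2, +5, +8, -8, +8, +4, +1, -1, -3, +7
Step 2: Count signs: positive = 6, negative = 5.
Step 3: Under H0: P(positive) = 0.5, so the number of positives S ~ Bin(11, 0.5).
Step 4: Two-sided exact p-value = sum of Bin(11,0.5) probabilities at or below the observed probability = 1.000000.
Step 5: alpha = 0.05. fail to reject H0.

n_eff = 11, pos = 6, neg = 5, p = 1.000000, fail to reject H0.


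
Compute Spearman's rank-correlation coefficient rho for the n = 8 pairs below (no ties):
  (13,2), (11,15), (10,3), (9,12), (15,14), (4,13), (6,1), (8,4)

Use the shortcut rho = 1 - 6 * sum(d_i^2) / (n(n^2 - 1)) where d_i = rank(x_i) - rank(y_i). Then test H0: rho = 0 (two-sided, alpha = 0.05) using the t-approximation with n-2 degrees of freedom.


Step 1: Rank x and y separately (midranks; no ties here).
rank(x): 13->7, 11->6, 10->5, 9->4, 15->8, 4->1, 6->2, 8->3
rank(y): 2->2, 15->8, 3->3, 12->5, 14->7, 13->6, 1->1, 4->4
Step 2: d_i = R_x(i) - R_y(i); compute d_i^2.
  (7-2)^2=25, (6-8)^2=4, (5-3)^2=4, (4-5)^2=1, (8-7)^2=1, (1-6)^2=25, (2-1)^2=1, (3-4)^2=1
sum(d^2) = 62.
Step 3: rho = 1 - 6*62 / (8*(8^2 - 1)) = 1 - 372/504 = 0.261905.
Step 4: Under H0, t = rho * sqrt((n-2)/(1-rho^2)) = 0.6647 ~ t(6).
Step 5: Two-sided p-value from the t-distribution with 6 df = 0.530923.
Step 6: alpha = 0.05. fail to reject H0.

rho = 0.2619, p = 0.530923, fail to reject H0 at alpha = 0.05.


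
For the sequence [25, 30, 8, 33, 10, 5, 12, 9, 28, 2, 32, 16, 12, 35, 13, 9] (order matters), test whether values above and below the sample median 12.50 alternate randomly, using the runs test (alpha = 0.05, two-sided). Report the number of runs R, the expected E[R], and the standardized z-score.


Step 1: Compute median = 12.50; label A = above, B = below.
Labels in order: AABABBBBABAABAAB  (n_A = 8, n_B = 8)
Step 2: Count runs R = 10.
Step 3: Under H0 (random ordering), E[R] = 2*n_A*n_B/(n_A+n_B) + 1 = 2*8*8/16 + 1 = 9.0000.
        Var[R] = 2*n_A*n_B*(2*n_A*n_B - n_A - n_B) / ((n_A+n_B)^2 * (n_A+n_B-1)) = 14336/3840 = 3.7333.
        SD[R] = 1.9322.
Step 4: Continuity-corrected z = (R - 0.5 - E[R]) / SD[R] = (10 - 0.5 - 9.0000) / 1.9322 = 0.2588.
Step 5: Two-sided p-value via normal approximation = 2*(1 - Phi(|z|)) = 0.795809.
Step 6: alpha = 0.05. fail to reject H0.

R = 10, z = 0.2588, p = 0.795809, fail to reject H0.


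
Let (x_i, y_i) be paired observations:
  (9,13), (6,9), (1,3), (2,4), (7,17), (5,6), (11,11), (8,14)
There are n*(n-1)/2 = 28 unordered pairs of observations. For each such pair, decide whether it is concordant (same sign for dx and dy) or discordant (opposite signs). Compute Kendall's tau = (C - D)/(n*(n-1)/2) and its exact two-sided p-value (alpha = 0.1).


Step 1: Enumerate the 28 unordered pairs (i,j) with i<j and classify each by sign(x_j-x_i) * sign(y_j-y_i).
  (1,2):dx=-3,dy=-4->C; (1,3):dx=-8,dy=-10->C; (1,4):dx=-7,dy=-9->C; (1,5):dx=-2,dy=+4->D
  (1,6):dx=-4,dy=-7->C; (1,7):dx=+2,dy=-2->D; (1,8):dx=-1,dy=+1->D; (2,3):dx=-5,dy=-6->C
  (2,4):dx=-4,dy=-5->C; (2,5):dx=+1,dy=+8->C; (2,6):dx=-1,dy=-3->C; (2,7):dx=+5,dy=+2->C
  (2,8):dx=+2,dy=+5->C; (3,4):dx=+1,dy=+1->C; (3,5):dx=+6,dy=+14->C; (3,6):dx=+4,dy=+3->C
  (3,7):dx=+10,dy=+8->C; (3,8):dx=+7,dy=+11->C; (4,5):dx=+5,dy=+13->C; (4,6):dx=+3,dy=+2->C
  (4,7):dx=+9,dy=+7->C; (4,8):dx=+6,dy=+10->C; (5,6):dx=-2,dy=-11->C; (5,7):dx=+4,dy=-6->D
  (5,8):dx=+1,dy=-3->D; (6,7):dx=+6,dy=+5->C; (6,8):dx=+3,dy=+8->C; (7,8):dx=-3,dy=+3->D
Step 2: C = 22, D = 6, total pairs = 28.
Step 3: tau = (C - D)/(n(n-1)/2) = (22 - 6)/28 = 0.571429.
Step 4: Exact two-sided p-value (enumerate n! = 40320 permutations of y under H0): p = 0.061012.
Step 5: alpha = 0.1. reject H0.

tau_b = 0.5714 (C=22, D=6), p = 0.061012, reject H0.


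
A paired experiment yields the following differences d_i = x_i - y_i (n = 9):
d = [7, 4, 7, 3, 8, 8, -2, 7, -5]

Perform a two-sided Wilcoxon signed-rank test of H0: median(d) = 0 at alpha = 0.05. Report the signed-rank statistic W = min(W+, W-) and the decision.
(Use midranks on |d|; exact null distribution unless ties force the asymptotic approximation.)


Step 1: Drop any zero differences (none here) and take |d_i|.
|d| = [7, 4, 7, 3, 8, 8, 2, 7, 5]
Step 2: Midrank |d_i| (ties get averaged ranks).
ranks: |7|->6, |4|->3, |7|->6, |3|->2, |8|->8.5, |8|->8.5, |2|->1, |7|->6, |5|->4
Step 3: Attach original signs; sum ranks with positive sign and with negative sign.
W+ = 6 + 3 + 6 + 2 + 8.5 + 8.5 + 6 = 40
W- = 1 + 4 = 5
(Check: W+ + W- = 45 should equal n(n+1)/2 = 45.)
Step 4: Test statistic W = min(W+, W-) = 5.
Step 5: Ties in |d|, so use the tie-corrected normal approximation.
        E[W] = n(n+1)/4 = 9*10/4 = 22.5.
        Tie groups: |d|=7 (t=3), |d|=8 (t=2); sum(t^3 - t) = 30.
        Var[W] = n(n+1)(2n+1)/24 - sum(t^3-t)/48 = 1710/24 - 30/48 = 70.625.
        z = (W - E[W]) / sqrt(Var[W]) = (5 - 22.5) / 8.4039 = -2.0824.
        Two-sided p = 2*Phi(z) = 0.037308.
Step 6: alpha = 0.05. reject H0.

W+ = 40, W- = 5, W = min = 5, p = 0.037308, reject H0.


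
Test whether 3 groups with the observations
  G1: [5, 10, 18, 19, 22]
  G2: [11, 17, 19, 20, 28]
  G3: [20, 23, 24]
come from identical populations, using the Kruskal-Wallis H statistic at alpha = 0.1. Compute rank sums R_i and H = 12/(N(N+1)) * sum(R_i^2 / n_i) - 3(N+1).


Step 1: Combine all N = 13 observations and assign midranks.
sorted (value, group, rank): (5,G1,1), (10,G1,2), (11,G2,3), (17,G2,4), (18,G1,5), (19,G1,6.5), (19,G2,6.5), (20,G2,8.5), (20,G3,8.5), (22,G1,10), (23,G3,11), (24,G3,12), (28,G2,13)
Step 2: Sum ranks within each group.
R_1 = 24.5 (n_1 = 5)
R_2 = 35 (n_2 = 5)
R_3 = 31.5 (n_3 = 3)
Step 3: H = 12/(N(N+1)) * sum(R_i^2/n_i) - 3(N+1)
     = 12/(13*14) * (24.5^2/5 + 35^2/5 + 31.5^2/3) - 3*14
     = 0.065934 * 695.8 - 42
     = 3.876923.
Step 4: Ties present; correction factor C = 1 - 12/(13^3 - 13) = 0.994505. Corrected H = 3.876923 / 0.994505 = 3.898343.
Step 5: Under H0, H ~ chi^2(2); p-value = 0.142392.
Step 6: alpha = 0.1. fail to reject H0.

H = 3.8983, df = 2, p = 0.142392, fail to reject H0.


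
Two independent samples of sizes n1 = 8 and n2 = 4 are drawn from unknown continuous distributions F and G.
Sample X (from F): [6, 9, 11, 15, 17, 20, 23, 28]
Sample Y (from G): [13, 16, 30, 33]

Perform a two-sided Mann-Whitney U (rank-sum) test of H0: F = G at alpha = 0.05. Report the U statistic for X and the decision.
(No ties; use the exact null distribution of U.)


Step 1: Combine and sort all 12 observations; assign midranks.
sorted (value, group): (6,X), (9,X), (11,X), (13,Y), (15,X), (16,Y), (17,X), (20,X), (23,X), (28,X), (30,Y), (33,Y)
ranks: 6->1, 9->2, 11->3, 13->4, 15->5, 16->6, 17->7, 20->8, 23->9, 28->10, 30->11, 33->12
Step 2: Rank sum for X: R1 = 1 + 2 + 3 + 5 + 7 + 8 + 9 + 10 = 45.
Step 3: U_X = R1 - n1(n1+1)/2 = 45 - 8*9/2 = 45 - 36 = 9.
       U_Y = n1*n2 - U_X = 32 - 9 = 23.
Step 4: No ties, so the exact null distribution of U (based on enumerating the C(12,8) = 495 equally likely rank assignments) gives the two-sided p-value.
Step 5: p-value = 0.282828; compare to alpha = 0.05. fail to reject H0.

U_X = 9, p = 0.282828, fail to reject H0 at alpha = 0.05.


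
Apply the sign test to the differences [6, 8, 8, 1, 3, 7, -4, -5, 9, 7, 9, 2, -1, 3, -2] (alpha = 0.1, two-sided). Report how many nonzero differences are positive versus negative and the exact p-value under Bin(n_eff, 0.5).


Step 1: Discard zero differences. Original n = 15; n_eff = number of nonzero differences = 15.
Nonzero differences (with sign): +6, +8, +8, +1, +3, +7, -4, -5, +9, +7, +9, +2, -1, +3, -2
Step 2: Count signs: positive = 11, negative = 4.
Step 3: Under H0: P(positive) = 0.5, so the number of positives S ~ Bin(15, 0.5).
Step 4: Two-sided exact p-value = sum of Bin(15,0.5) probabilities at or below the observed probability = 0.118469.
Step 5: alpha = 0.1. fail to reject H0.

n_eff = 15, pos = 11, neg = 4, p = 0.118469, fail to reject H0.


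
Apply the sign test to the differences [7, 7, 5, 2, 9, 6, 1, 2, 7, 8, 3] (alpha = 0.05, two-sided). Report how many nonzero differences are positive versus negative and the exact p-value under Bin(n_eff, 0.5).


Step 1: Discard zero differences. Original n = 11; n_eff = number of nonzero differences = 11.
Nonzero differences (with sign): +7, +7, +5, +2, +9, +6, +1, +2, +7, +8, +3
Step 2: Count signs: positive = 11, negative = 0.
Step 3: Under H0: P(positive) = 0.5, so the number of positives S ~ Bin(11, 0.5).
Step 4: Two-sided exact p-value = sum of Bin(11,0.5) probabilities at or below the observed probability = 0.000977.
Step 5: alpha = 0.05. reject H0.

n_eff = 11, pos = 11, neg = 0, p = 0.000977, reject H0.


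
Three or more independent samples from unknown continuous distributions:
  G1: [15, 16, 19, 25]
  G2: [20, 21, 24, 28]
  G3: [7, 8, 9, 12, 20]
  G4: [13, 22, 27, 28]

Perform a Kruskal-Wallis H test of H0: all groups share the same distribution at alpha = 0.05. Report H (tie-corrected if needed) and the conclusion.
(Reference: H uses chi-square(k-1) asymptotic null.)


Step 1: Combine all N = 17 observations and assign midranks.
sorted (value, group, rank): (7,G3,1), (8,G3,2), (9,G3,3), (12,G3,4), (13,G4,5), (15,G1,6), (16,G1,7), (19,G1,8), (20,G2,9.5), (20,G3,9.5), (21,G2,11), (22,G4,12), (24,G2,13), (25,G1,14), (27,G4,15), (28,G2,16.5), (28,G4,16.5)
Step 2: Sum ranks within each group.
R_1 = 35 (n_1 = 4)
R_2 = 50 (n_2 = 4)
R_3 = 19.5 (n_3 = 5)
R_4 = 48.5 (n_4 = 4)
Step 3: H = 12/(N(N+1)) * sum(R_i^2/n_i) - 3(N+1)
     = 12/(17*18) * (35^2/4 + 50^2/4 + 19.5^2/5 + 48.5^2/4) - 3*18
     = 0.039216 * 1595.36 - 54
     = 8.563235.
Step 4: Ties present; correction factor C = 1 - 12/(17^3 - 17) = 0.997549. Corrected H = 8.563235 / 0.997549 = 8.584275.
Step 5: Under H0, H ~ chi^2(3); p-value = 0.035361.
Step 6: alpha = 0.05. reject H0.

H = 8.5843, df = 3, p = 0.035361, reject H0.


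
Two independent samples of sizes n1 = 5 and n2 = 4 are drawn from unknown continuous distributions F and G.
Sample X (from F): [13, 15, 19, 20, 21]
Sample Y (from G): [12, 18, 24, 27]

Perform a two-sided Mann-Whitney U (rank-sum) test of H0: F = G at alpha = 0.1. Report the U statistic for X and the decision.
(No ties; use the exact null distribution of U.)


Step 1: Combine and sort all 9 observations; assign midranks.
sorted (value, group): (12,Y), (13,X), (15,X), (18,Y), (19,X), (20,X), (21,X), (24,Y), (27,Y)
ranks: 12->1, 13->2, 15->3, 18->4, 19->5, 20->6, 21->7, 24->8, 27->9
Step 2: Rank sum for X: R1 = 2 + 3 + 5 + 6 + 7 = 23.
Step 3: U_X = R1 - n1(n1+1)/2 = 23 - 5*6/2 = 23 - 15 = 8.
       U_Y = n1*n2 - U_X = 20 - 8 = 12.
Step 4: No ties, so the exact null distribution of U (based on enumerating the C(9,5) = 126 equally likely rank assignments) gives the two-sided p-value.
Step 5: p-value = 0.730159; compare to alpha = 0.1. fail to reject H0.

U_X = 8, p = 0.730159, fail to reject H0 at alpha = 0.1.


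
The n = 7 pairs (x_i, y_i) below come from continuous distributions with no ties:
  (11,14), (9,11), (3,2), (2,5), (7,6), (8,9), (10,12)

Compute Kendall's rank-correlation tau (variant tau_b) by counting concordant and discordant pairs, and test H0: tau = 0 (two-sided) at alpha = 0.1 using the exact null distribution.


Step 1: Enumerate the 21 unordered pairs (i,j) with i<j and classify each by sign(x_j-x_i) * sign(y_j-y_i).
  (1,2):dx=-2,dy=-3->C; (1,3):dx=-8,dy=-12->C; (1,4):dx=-9,dy=-9->C; (1,5):dx=-4,dy=-8->C
  (1,6):dx=-3,dy=-5->C; (1,7):dx=-1,dy=-2->C; (2,3):dx=-6,dy=-9->C; (2,4):dx=-7,dy=-6->C
  (2,5):dx=-2,dy=-5->C; (2,6):dx=-1,dy=-2->C; (2,7):dx=+1,dy=+1->C; (3,4):dx=-1,dy=+3->D
  (3,5):dx=+4,dy=+4->C; (3,6):dx=+5,dy=+7->C; (3,7):dx=+7,dy=+10->C; (4,5):dx=+5,dy=+1->C
  (4,6):dx=+6,dy=+4->C; (4,7):dx=+8,dy=+7->C; (5,6):dx=+1,dy=+3->C; (5,7):dx=+3,dy=+6->C
  (6,7):dx=+2,dy=+3->C
Step 2: C = 20, D = 1, total pairs = 21.
Step 3: tau = (C - D)/(n(n-1)/2) = (20 - 1)/21 = 0.904762.
Step 4: Exact two-sided p-value (enumerate n! = 5040 permutations of y under H0): p = 0.002778.
Step 5: alpha = 0.1. reject H0.

tau_b = 0.9048 (C=20, D=1), p = 0.002778, reject H0.


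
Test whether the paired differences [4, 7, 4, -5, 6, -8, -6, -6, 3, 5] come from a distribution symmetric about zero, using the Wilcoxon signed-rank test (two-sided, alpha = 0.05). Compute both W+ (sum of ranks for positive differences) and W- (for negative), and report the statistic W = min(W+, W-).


Step 1: Drop any zero differences (none here) and take |d_i|.
|d| = [4, 7, 4, 5, 6, 8, 6, 6, 3, 5]
Step 2: Midrank |d_i| (ties get averaged ranks).
ranks: |4|->2.5, |7|->9, |4|->2.5, |5|->4.5, |6|->7, |8|->10, |6|->7, |6|->7, |3|->1, |5|->4.5
Step 3: Attach original signs; sum ranks with positive sign and with negative sign.
W+ = 2.5 + 9 + 2.5 + 7 + 1 + 4.5 = 26.5
W- = 4.5 + 10 + 7 + 7 = 28.5
(Check: W+ + W- = 55 should equal n(n+1)/2 = 55.)
Step 4: Test statistic W = min(W+, W-) = 26.5.
Step 5: Ties in |d|, so use the tie-corrected normal approximation.
        E[W] = n(n+1)/4 = 10*11/4 = 27.5.
        Tie groups: |d|=4 (t=2), |d|=5 (t=2), |d|=6 (t=3); sum(t^3 - t) = 36.
        Var[W] = n(n+1)(2n+1)/24 - sum(t^3-t)/48 = 2310/24 - 36/48 = 95.5.
        z = (W - E[W]) / sqrt(Var[W]) = (26.5 - 27.5) / 9.7724 = -0.1023.
        Two-sided p = 2*Phi(z) = 0.918496.
Step 6: alpha = 0.05. fail to reject H0.

W+ = 26.5, W- = 28.5, W = min = 26.5, p = 0.918496, fail to reject H0.
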